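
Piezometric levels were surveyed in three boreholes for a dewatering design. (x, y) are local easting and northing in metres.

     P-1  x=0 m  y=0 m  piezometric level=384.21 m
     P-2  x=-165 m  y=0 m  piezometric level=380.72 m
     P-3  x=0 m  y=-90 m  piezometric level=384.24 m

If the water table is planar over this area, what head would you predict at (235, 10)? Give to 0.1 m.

389.2 m

∂h/∂x = (380.72 − 384.21) / (-165 − 0) = +0.02115
∂h/∂y = (384.24 − 384.21) / (-90 − 0) = -0.0003333
h(235, 10) = 384.21 + (+0.02115)·(235) + (-0.0003333)·(10) = 384.21 +4.971 -0.003 = 389.177 m.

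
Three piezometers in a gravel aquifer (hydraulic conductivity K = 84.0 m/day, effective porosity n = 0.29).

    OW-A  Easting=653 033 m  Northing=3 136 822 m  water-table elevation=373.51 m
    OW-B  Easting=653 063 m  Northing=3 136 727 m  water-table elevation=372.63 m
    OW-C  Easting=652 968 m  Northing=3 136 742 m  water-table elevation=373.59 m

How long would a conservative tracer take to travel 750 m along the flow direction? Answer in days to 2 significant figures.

230 days

With h = a·x + b·y + c and OW-A as origin, the differences give:
  30·a + (-95)·b = -0.88
  (-65)·a + (-80)·b = +0.08
Eliminate b (×(-80) and ×(-95), subtract): -8575·a = 78.000 → a = ∂h/∂x = -0.009096
Back-substitute: b = ∂h/∂y = +0.006391.
|∇h| = √(-0.009096² + 0.006391²) = 0.01112
Seepage velocity v = K·i/n = 84.0 × 0.01112 / 0.29 = 3.221 m/day.
t = 750 / 3.221 = 232.8 days.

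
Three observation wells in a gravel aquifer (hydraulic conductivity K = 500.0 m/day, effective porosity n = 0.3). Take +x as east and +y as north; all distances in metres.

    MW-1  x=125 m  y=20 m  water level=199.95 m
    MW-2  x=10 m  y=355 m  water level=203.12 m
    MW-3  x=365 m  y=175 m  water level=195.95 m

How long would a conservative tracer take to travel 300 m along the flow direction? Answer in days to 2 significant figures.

Taking MW-1 as reference: MW-2−MW-1 = (-115, 335, +3.17); MW-3−MW-1 = (240, 155, -4.00).
Solve a·Δx + b·Δy = Δh: det = (-115)·155 − 240·335 = -98225.
∂h/∂x = [(+3.17)·155 − (-4.00)·335] / -98225 = -0.01864
∂h/∂y = [(-115)·(-4.00) − 240·(+3.17)] / -98225 = +0.003062
|∇h| = √(-0.01864² + 0.003062²) = 0.01889
Seepage velocity v = K·i/n = 500.0 × 0.01889 / 0.3 = 31.48 m/day.
t = 300 / 31.48 = 9.53 days.

9.5 days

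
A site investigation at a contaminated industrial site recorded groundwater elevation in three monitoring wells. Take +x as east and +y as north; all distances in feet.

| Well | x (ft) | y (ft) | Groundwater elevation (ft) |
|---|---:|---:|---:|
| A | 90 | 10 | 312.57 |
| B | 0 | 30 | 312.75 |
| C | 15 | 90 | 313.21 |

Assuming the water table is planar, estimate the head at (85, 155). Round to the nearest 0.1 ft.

313.7 ft

With h = a·x + b·y + c and A as origin, the differences give:
  (-90)·a + 20·b = +0.18
  (-75)·a + 80·b = +0.64
Eliminate b (×80 and ×20, subtract): -5700·a = 1.600 → a = ∂h/∂x = -0.0002807
Back-substitute: b = ∂h/∂y = +0.007737.
h(85, 155) = 312.57 + (-0.0002807)·(-5) + (+0.007737)·(145) = 312.57 +0.001 +1.122 = 313.693 ft.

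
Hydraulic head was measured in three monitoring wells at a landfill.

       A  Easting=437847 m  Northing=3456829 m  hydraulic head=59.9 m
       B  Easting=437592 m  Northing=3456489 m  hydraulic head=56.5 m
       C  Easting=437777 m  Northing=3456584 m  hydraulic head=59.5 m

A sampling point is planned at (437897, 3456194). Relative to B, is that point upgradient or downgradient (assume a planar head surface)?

Three-point gradient (reference A): Δ to B = (-255, -340, -3.4), Δ to C = (-70, -245, -0.4).
∂h/∂x = +0.01802, ∂h/∂y = -0.003516 (det = 38675).
Head at (437897, 3456194) = 59.9 + (+0.01802)·(50) + (-0.003516)·(-635) = 63.03 m.
That is higher than the 56.5 m at B, so the point is upgradient.

upgradient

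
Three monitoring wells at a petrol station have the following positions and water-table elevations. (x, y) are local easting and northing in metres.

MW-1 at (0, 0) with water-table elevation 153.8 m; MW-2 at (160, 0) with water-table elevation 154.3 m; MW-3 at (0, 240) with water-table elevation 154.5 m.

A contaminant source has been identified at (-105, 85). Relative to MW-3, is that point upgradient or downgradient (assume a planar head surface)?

∂h/∂x = (154.3 − 153.8) / (160 − 0) = +0.003125
∂h/∂y = (154.5 − 153.8) / (240 − 0) = +0.002917
Head at (-105, 85) = 153.8 + (+0.003125)·(-105) + (+0.002917)·(85) = 153.72 m.
That is lower than the 154.5 m at MW-3, so the point is downgradient.

downgradient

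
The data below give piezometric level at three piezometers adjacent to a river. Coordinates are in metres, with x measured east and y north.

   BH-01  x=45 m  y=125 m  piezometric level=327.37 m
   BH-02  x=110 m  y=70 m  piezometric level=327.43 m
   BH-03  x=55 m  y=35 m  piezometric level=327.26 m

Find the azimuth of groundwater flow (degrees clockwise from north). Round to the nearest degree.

236°

Taking BH-01 as reference: BH-02−BH-01 = (65, -55, +0.06); BH-03−BH-01 = (10, -90, -0.11).
Determinant of the coordinate differences = 65·(-90) − 10·(-55) = -5300.
∂h/∂x = [(+0.06)·(-90) − (-0.11)·(-55)] / -5300 = +0.002160
∂h/∂y = [65·(-0.11) − 10·(+0.06)] / -5300 = +0.001462
Flow direction (−∇h) has components (-0.002160 E, -0.001462 N).
Azimuth = atan2(E, N) = atan2(-0.002160, -0.001462) = 235.9° ≈ 236°.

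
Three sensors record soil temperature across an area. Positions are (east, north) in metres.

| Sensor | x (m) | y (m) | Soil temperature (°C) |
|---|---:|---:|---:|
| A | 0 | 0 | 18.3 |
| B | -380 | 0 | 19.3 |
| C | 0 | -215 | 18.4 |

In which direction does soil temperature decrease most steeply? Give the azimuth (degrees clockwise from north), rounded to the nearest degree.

∂T/∂x = (19.3 − 18.3) / (-380 − 0) = -0.002632
∂T/∂y = (18.4 − 18.3) / (-215 − 0) = -0.0004651
Steepest decrease is along −∇f: components (+0.002632 E, +0.0004651 N).
Azimuth = atan2(+0.002632, +0.0004651) = 80.0° ≈ 080°.

080°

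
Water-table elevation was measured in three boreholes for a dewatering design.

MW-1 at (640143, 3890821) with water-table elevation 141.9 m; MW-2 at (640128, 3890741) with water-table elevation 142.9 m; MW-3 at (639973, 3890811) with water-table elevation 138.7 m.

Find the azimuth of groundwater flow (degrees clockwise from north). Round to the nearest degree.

309°

Taking MW-1 as reference: MW-2−MW-1 = (-15, -80, +1.0); MW-3−MW-1 = (-170, -10, -3.2).
Determinant of the coordinate differences = (-15)·(-10) − (-170)·(-80) = -13450.
∂h/∂x = [(+1.0)·(-10) − (-3.2)·(-80)] / -13450 = +0.01978
∂h/∂y = [(-15)·(-3.2) − (-170)·(+1.0)] / -13450 = -0.01621
Flow direction (−∇h) has components (-0.01978 E, +0.01621 N).
Azimuth = atan2(E, N) = atan2(-0.01978, +0.01621) = 309.3° ≈ 309°.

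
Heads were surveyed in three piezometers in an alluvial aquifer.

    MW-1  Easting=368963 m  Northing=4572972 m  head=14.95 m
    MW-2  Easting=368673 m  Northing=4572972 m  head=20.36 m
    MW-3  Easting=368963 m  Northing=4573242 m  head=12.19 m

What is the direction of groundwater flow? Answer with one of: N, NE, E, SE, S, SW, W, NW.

NE

∂h/∂x = (20.36 − 14.95) / (368673 − 368963) = -0.01866
∂h/∂y = (12.19 − 14.95) / (4573242 − 4572972) = -0.01022
Flow = −∇h = (+0.01866 east, +0.01022 north), which points northeast.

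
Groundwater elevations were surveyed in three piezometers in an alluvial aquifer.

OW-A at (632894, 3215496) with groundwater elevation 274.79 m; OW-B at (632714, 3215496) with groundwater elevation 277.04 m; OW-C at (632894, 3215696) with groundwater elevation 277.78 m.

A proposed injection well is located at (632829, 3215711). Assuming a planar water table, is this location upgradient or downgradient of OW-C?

upgradient

∂h/∂x = (277.04 − 274.79) / (632714 − 632894) = -0.01250
∂h/∂y = (277.78 − 274.79) / (3215696 − 3215496) = +0.01495
Head at (632829, 3215711) = 274.79 + (-0.01250)·(-65) + (+0.01495)·(215) = 278.82 m.
That is higher than the 277.78 m at OW-C, so the point is upgradient.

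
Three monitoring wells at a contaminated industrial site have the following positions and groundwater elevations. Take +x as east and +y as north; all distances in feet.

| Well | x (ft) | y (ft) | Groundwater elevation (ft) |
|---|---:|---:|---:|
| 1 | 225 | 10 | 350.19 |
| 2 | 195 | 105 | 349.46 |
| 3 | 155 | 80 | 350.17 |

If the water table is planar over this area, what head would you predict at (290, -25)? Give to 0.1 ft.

Differences from 1: to 2 (Δx, Δy, Δh) = (-30, 95, -0.73); to 3 = (-70, 70, -0.02).
Solve a·Δx + b·Δy = Δh: det = (-30)·70 − (-70)·95 = 4550.
∂h/∂x = [(-0.73)·70 − (-0.02)·95] / 4550 = -0.01081
∂h/∂y = [(-30)·(-0.02) − (-70)·(-0.73)] / 4550 = -0.01110
h(290, -25) = 350.19 + (-0.01081)·(65) + (-0.01110)·(-35) = 350.19 -0.703 +0.388 = 349.876 ft.

349.9 ft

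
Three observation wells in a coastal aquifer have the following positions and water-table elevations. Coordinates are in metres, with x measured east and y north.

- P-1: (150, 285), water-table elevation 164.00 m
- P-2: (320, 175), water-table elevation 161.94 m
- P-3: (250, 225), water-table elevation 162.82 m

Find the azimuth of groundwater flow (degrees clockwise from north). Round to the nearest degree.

Taking P-1 as reference: P-2−P-1 = (170, -110, -2.06); P-3−P-1 = (100, -60, -1.18).
Solve a·Δx + b·Δy = Δh: det = 170·(-60) − 100·(-110) = 800.
∂h/∂x = [(-2.06)·(-60) − (-1.18)·(-110)] / 800 = -0.007750
∂h/∂y = [170·(-1.18) − 100·(-2.06)] / 800 = +0.006750
Flow direction (−∇h) has components (+0.007750 E, -0.006750 N).
Azimuth = atan2(E, N) = atan2(+0.007750, -0.006750) = 131.1° ≈ 131°.

131°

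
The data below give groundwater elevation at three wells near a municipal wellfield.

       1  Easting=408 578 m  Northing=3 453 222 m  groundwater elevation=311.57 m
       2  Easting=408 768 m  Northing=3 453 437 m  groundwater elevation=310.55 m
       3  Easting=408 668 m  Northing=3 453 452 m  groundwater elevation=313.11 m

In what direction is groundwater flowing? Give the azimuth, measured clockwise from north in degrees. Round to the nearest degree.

Differences from 1: to 2 (Δx, Δy, Δh) = (190, 215, -1.02); to 3 = (90, 230, +1.54).
Determinant of the coordinate differences = 190·230 − 90·215 = 24350.
∂h/∂x = [(-1.02)·230 − (+1.54)·215] / 24350 = -0.02323
∂h/∂y = [190·(+1.54) − 90·(-1.02)] / 24350 = +0.01579
Flow direction (−∇h) has components (+0.02323 E, -0.01579 N).
Azimuth = atan2(E, N) = atan2(+0.02323, -0.01579) = 124.2° ≈ 124°.

124°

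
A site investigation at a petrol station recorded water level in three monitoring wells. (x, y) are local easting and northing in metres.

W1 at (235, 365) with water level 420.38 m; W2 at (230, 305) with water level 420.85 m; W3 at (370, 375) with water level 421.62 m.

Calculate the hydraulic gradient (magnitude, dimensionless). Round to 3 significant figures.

With h = a·x + b·y + c and W1 as origin, the differences give:
  (-5)·a + (-60)·b = +0.47
  135·a + 10·b = +1.24
Eliminate b (×10 and ×(-60), subtract): 8050·a = 79.100 → a = ∂h/∂x = +0.009826
Back-substitute: b = ∂h/∂y = -0.008652.
|∇h| = √(0.009826² + -0.008652²) = 0.01309

0.0131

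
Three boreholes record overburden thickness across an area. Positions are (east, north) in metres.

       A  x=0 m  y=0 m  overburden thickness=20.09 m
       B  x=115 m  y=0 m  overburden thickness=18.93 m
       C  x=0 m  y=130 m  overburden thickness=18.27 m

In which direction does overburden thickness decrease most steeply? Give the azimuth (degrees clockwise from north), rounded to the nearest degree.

036°

∂d/∂x = (18.93 − 20.09) / (115 − 0) = -0.01009
∂d/∂y = (18.27 − 20.09) / (130 − 0) = -0.01400
Steepest decrease is along −∇f: components (+0.01009 E, +0.01400 N).
Azimuth = atan2(+0.01009, +0.01400) = 35.8° ≈ 036°.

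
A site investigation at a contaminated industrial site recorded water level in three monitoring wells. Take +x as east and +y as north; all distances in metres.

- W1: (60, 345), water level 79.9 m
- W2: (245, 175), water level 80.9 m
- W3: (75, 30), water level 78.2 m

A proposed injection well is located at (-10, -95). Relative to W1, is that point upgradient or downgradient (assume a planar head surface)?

Differences from W1: to W2 (Δx, Δy, Δh) = (185, -170, +1.0); to W3 = (15, -315, -1.7).
Solve a·Δx + b·Δy = Δh: det = 185·(-315) − 15·(-170) = -55725.
∂h/∂x = [(+1.0)·(-315) − (-1.7)·(-170)] / -55725 = +0.01084
∂h/∂y = [185·(-1.7) − 15·(+1.0)] / -55725 = +0.005913
Head at (-10, -95) = 79.9 + (+0.01084)·(-70) + (+0.005913)·(-440) = 76.54 m.
That is lower than the 79.9 m at W1, so the point is downgradient.

downgradient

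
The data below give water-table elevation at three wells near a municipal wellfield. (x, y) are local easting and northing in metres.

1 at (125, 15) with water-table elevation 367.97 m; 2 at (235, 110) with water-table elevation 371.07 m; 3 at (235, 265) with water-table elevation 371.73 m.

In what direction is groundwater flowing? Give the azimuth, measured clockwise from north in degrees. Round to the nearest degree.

260°

Taking 1 as reference: 2−1 = (110, 95, +3.10); 3−1 = (110, 250, +3.76).
Determinant of the coordinate differences = 110·250 − 110·95 = 17050.
∂h/∂x = [(+3.10)·250 − (+3.76)·95] / 17050 = +0.02450
∂h/∂y = [110·(+3.76) − 110·(+3.10)] / 17050 = +0.004258
Flow direction (−∇h) has components (-0.02450 E, -0.004258 N).
Azimuth = atan2(E, N) = atan2(-0.02450, -0.004258) = 260.1° ≈ 260°.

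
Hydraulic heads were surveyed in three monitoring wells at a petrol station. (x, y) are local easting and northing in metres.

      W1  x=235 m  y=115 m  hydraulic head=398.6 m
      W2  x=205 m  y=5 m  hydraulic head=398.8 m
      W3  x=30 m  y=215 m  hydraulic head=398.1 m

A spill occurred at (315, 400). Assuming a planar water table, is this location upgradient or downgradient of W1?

downgradient

With h = a·x + b·y + c and W1 as origin, the differences give:
  (-30)·a + (-110)·b = +0.2
  (-205)·a + 100·b = -0.5
Eliminate b (×100 and ×(-110), subtract): -25550·a = -35.00 → a = ∂h/∂x = +0.001370
Back-substitute: b = ∂h/∂y = -0.002192.
Head at (315, 400) = 398.6 + (+0.001370)·(80) + (-0.002192)·(285) = 398.08 m.
That is lower than the 398.6 m at W1, so the point is downgradient.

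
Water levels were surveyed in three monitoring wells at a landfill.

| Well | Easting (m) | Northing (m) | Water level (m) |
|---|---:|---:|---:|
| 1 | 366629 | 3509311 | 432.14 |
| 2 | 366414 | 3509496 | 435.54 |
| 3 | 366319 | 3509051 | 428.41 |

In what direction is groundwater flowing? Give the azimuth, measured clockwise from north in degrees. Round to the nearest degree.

174°

With h = a·x + b·y + c and 1 as origin, the differences give:
  (-215)·a + 185·b = +3.40
  (-310)·a + (-260)·b = -3.73
Eliminate b (×(-260) and ×185, subtract): 113250·a = -193.950 → a = ∂h/∂x = -0.001713
Back-substitute: b = ∂h/∂y = +0.01639.
Flow direction (−∇h) has components (+0.001713 E, -0.01639 N).
Azimuth = atan2(E, N) = atan2(+0.001713, -0.01639) = 174.0° ≈ 174°.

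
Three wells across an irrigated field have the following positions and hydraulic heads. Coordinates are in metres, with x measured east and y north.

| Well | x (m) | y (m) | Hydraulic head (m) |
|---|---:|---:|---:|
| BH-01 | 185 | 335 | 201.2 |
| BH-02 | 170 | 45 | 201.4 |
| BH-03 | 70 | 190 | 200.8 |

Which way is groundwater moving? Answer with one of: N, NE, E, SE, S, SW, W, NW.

W

Taking BH-01 as reference: BH-02−BH-01 = (-15, -290, +0.2); BH-03−BH-01 = (-115, -145, -0.4).
Determinant of the coordinate differences = (-15)·(-145) − (-115)·(-290) = -31175.
∂h/∂x = [(+0.2)·(-145) − (-0.4)·(-290)] / -31175 = +0.004651
∂h/∂y = [(-15)·(-0.4) − (-115)·(+0.2)] / -31175 = -0.0009302
Flow = −∇h = (-0.004651 east, +0.0009302 north), which points west.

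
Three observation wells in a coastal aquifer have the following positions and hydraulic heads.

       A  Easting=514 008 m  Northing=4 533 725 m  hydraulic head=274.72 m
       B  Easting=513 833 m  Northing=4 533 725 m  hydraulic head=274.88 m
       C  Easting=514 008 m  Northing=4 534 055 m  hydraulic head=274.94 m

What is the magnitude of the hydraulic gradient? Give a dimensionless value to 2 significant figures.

∂h/∂x = (274.88 − 274.72) / (513833 − 514008) = -0.0009143
∂h/∂y = (274.94 − 274.72) / (4534055 − 4533725) = +0.0006667
|∇h| = √(-0.0009143² + 0.0006667²) = 0.001132

0.0011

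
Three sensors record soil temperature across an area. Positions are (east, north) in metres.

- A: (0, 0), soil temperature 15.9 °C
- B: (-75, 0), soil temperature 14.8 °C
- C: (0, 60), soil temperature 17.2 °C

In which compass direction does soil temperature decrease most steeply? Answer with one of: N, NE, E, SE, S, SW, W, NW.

SW

∂T/∂x = (14.8 − 15.9) / (-75 − 0) = +0.01467
∂T/∂y = (17.2 − 15.9) / (60 − 0) = +0.02167
Steepest decrease is along −∇f = (-0.01467 E, -0.02167 N) → southwest.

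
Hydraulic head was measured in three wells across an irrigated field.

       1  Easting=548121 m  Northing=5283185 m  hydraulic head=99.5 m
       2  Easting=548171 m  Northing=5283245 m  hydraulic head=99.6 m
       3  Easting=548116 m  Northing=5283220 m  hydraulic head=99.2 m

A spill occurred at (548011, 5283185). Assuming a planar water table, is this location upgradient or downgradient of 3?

downgradient

Three-point gradient (reference 1): Δ to 2 = (50, 60, +0.1), Δ to 3 = (-5, 35, -0.3).
∂h/∂x = +0.01049, ∂h/∂y = -0.007073 (det = 2050).
Head at (548011, 5283185) = 99.5 + (+0.01049)·(-110) + (-0.007073)·(0) = 98.35 m.
That is lower than the 99.2 m at 3, so the point is downgradient.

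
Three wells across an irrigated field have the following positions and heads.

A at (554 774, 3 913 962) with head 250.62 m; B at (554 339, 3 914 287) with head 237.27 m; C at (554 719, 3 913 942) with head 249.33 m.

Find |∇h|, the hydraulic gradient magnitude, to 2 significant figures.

Three-point gradient (reference A): Δ to B = (-435, 325, -13.35), Δ to C = (-55, -20, -1.29).
∂h/∂x = +0.02582, ∂h/∂y = -0.006514 (det = 26575).
|∇h| = √(0.02582² + -0.006514²) = 0.02663

0.027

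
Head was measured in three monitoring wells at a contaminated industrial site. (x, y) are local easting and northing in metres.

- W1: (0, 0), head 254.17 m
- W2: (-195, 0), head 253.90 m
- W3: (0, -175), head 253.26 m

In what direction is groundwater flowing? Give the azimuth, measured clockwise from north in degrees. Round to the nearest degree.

195°

∂h/∂x = (253.90 − 254.17) / (-195 − 0) = +0.001385
∂h/∂y = (253.26 − 254.17) / (-175 − 0) = +0.005200
Flow direction (−∇h) has components (-0.001385 E, -0.005200 N).
Azimuth = atan2(E, N) = atan2(-0.001385, -0.005200) = 194.9° ≈ 195°.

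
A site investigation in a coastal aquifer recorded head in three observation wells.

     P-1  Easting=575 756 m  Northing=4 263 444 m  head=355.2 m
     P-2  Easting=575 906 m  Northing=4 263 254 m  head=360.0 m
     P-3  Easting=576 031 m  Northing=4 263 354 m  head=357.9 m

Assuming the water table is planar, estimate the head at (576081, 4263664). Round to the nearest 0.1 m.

Taking P-1 as reference: P-2−P-1 = (150, -190, +4.8); P-3−P-1 = (275, -90, +2.7).
Determinant of the coordinate differences = 150·(-90) − 275·(-190) = 38750.
∂h/∂x = [(+4.8)·(-90) − (+2.7)·(-190)] / 38750 = +0.002090
∂h/∂y = [150·(+2.7) − 275·(+4.8)] / 38750 = -0.02361
h(576081, 4263664) = 355.2 + (+0.002090)·(325) + (-0.02361)·(220) = 355.2 +0.679 -5.195 = 350.685 m.

350.7 m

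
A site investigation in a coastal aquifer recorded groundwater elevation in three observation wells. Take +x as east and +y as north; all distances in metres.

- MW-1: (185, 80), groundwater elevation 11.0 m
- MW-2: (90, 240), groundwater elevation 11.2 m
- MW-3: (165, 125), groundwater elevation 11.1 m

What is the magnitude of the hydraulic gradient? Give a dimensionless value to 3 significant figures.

0.00828

Taking MW-1 as reference: MW-2−MW-1 = (-95, 160, +0.2); MW-3−MW-1 = (-20, 45, +0.1).
Solve a·Δx + b·Δy = Δh: det = (-95)·45 − (-20)·160 = -1075.
∂h/∂x = [(+0.2)·45 − (+0.1)·160] / -1075 = +0.006512
∂h/∂y = [(-95)·(+0.1) − (-20)·(+0.2)] / -1075 = +0.005116
|∇h| = √(0.006512² + 0.005116²) = 0.008281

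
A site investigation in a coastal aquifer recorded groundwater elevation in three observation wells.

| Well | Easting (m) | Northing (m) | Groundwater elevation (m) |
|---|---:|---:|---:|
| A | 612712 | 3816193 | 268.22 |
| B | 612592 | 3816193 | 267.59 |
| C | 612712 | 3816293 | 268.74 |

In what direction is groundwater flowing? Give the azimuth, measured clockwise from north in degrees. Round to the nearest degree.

∂h/∂x = (267.59 − 268.22) / (612592 − 612712) = +0.005250
∂h/∂y = (268.74 − 268.22) / (3816293 − 3816193) = +0.005200
Flow direction (−∇h) has components (-0.005250 E, -0.005200 N).
Azimuth = atan2(E, N) = atan2(-0.005250, -0.005200) = 225.3° ≈ 225°.

225°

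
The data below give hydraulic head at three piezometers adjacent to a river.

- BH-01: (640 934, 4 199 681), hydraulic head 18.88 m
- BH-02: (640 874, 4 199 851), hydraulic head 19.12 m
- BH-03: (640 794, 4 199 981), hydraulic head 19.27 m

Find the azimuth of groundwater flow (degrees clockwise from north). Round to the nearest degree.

209°

Differences from BH-01: to BH-02 (Δx, Δy, Δh) = (-60, 170, +0.24); to BH-03 = (-140, 300, +0.39).
Determinant of the coordinate differences = (-60)·300 − (-140)·170 = 5800.
∂h/∂x = [(+0.24)·300 − (+0.39)·170] / 5800 = +0.0009828
∂h/∂y = [(-60)·(+0.39) − (-140)·(+0.24)] / 5800 = +0.001759
Flow direction (−∇h) has components (-0.0009828 E, -0.001759 N).
Azimuth = atan2(E, N) = atan2(-0.0009828, -0.001759) = 209.2° ≈ 209°.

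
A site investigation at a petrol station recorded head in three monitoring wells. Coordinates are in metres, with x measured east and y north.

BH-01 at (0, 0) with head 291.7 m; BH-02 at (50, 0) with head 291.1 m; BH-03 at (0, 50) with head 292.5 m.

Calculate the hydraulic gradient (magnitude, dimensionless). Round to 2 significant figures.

0.020

∂h/∂x = (291.1 − 291.7) / (50 − 0) = -0.01200
∂h/∂y = (292.5 − 291.7) / (50 − 0) = +0.01600
|∇h| = √(-0.01200² + 0.01600²) = 0.02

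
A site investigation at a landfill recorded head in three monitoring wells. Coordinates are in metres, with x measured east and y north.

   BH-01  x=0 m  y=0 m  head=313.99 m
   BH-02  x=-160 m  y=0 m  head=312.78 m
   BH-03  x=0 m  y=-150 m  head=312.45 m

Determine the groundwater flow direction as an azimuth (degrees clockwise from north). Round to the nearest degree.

∂h/∂x = (312.78 − 313.99) / (-160 − 0) = +0.007563
∂h/∂y = (312.45 − 313.99) / (-150 − 0) = +0.01027
Flow direction (−∇h) has components (-0.007563 E, -0.01027 N).
Azimuth = atan2(E, N) = atan2(-0.007563, -0.01027) = 216.4° ≈ 216°.

216°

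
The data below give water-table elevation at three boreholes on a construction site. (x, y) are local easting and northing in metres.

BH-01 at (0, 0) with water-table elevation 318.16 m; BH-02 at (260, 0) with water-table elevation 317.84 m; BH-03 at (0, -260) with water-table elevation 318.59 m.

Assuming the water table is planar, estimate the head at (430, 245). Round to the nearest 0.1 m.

∂h/∂x = (317.84 − 318.16) / (260 − 0) = -0.001231
∂h/∂y = (318.59 − 318.16) / (-260 − 0) = -0.001654
h(430, 245) = 318.16 + (-0.001231)·(430) + (-0.001654)·(245) = 318.16 -0.529 -0.405 = 317.226 m.

317.2 m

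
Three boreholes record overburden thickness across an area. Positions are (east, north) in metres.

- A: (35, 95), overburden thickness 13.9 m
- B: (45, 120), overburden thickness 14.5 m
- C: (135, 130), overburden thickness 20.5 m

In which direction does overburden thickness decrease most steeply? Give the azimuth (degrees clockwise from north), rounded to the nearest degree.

Differences from A: to B (Δx, Δy, Δh) = (10, 25, +0.6); to C = (100, 35, +6.6).
Determinant of the coordinate differences = 10·35 − 100·25 = -2150.
∂d/∂x = [(+0.6)·35 − (+6.6)·25] / -2150 = +0.06698
∂d/∂y = [10·(+6.6) − 100·(+0.6)] / -2150 = -0.002791
Steepest decrease is along −∇f: components (-0.06698 E, +0.002791 N).
Azimuth = atan2(-0.06698, +0.002791) = 272.4° ≈ 272°.

272°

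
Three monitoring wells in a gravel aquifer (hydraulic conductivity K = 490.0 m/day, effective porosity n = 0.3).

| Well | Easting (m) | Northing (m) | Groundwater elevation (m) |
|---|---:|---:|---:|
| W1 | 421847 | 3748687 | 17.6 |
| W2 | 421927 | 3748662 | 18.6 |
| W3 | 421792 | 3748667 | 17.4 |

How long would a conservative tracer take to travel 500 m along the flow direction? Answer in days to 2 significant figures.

20 days

With h = a·x + b·y + c and W1 as origin, the differences give:
  80·a + (-25)·b = +1.0
  (-55)·a + (-20)·b = -0.2
Eliminate b (×(-20) and ×(-25), subtract): -2975·a = -25.00 → a = ∂h/∂x = +0.008403
Back-substitute: b = ∂h/∂y = -0.01311.
|∇h| = √(0.008403² + -0.01311²) = 0.01557
Seepage velocity v = K·i/n = 490.0 × 0.01557 / 0.3 = 25.43 m/day.
t = 500 / 25.43 = 19.66 days.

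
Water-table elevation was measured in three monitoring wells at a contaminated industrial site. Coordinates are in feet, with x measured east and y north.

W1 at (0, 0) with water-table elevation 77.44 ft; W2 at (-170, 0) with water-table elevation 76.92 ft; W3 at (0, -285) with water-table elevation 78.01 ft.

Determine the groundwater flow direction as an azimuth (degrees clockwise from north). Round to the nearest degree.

∂h/∂x = (76.92 − 77.44) / (-170 − 0) = +0.003059
∂h/∂y = (78.01 − 77.44) / (-285 − 0) = -0.002000
Flow direction (−∇h) has components (-0.003059 E, +0.002000 N).
Azimuth = atan2(E, N) = atan2(-0.003059, +0.002000) = 303.2° ≈ 303°.

303°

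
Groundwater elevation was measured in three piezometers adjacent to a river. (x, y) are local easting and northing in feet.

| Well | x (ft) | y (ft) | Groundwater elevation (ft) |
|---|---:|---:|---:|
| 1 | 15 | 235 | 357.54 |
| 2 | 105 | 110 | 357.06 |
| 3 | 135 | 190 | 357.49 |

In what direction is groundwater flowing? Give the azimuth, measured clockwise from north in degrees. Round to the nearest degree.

196°

Differences from 1: to 2 (Δx, Δy, Δh) = (90, -125, -0.48); to 3 = (120, -45, -0.05).
Solve a·Δx + b·Δy = Δh: det = 90·(-45) − 120·(-125) = 10950.
∂h/∂x = [(-0.48)·(-45) − (-0.05)·(-125)] / 10950 = +0.001402
∂h/∂y = [90·(-0.05) − 120·(-0.48)] / 10950 = +0.004849
Flow direction (−∇h) has components (-0.001402 E, -0.004849 N).
Azimuth = atan2(E, N) = atan2(-0.001402, -0.004849) = 196.1° ≈ 196°.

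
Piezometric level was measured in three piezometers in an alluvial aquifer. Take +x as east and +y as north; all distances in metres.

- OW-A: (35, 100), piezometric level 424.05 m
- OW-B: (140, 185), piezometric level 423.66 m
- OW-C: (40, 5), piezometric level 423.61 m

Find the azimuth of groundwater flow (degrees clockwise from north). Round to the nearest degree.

Differences from OW-A: to OW-B (Δx, Δy, Δh) = (105, 85, -0.39); to OW-C = (5, -95, -0.44).
Solve a·Δx + b·Δy = Δh: det = 105·(-95) − 5·85 = -10400.
∂h/∂x = [(-0.39)·(-95) − (-0.44)·85] / -10400 = -0.007159
∂h/∂y = [105·(-0.44) − 5·(-0.39)] / -10400 = +0.004255
Flow direction (−∇h) has components (+0.007159 E, -0.004255 N).
Azimuth = atan2(E, N) = atan2(+0.007159, -0.004255) = 120.7° ≈ 121°.

121°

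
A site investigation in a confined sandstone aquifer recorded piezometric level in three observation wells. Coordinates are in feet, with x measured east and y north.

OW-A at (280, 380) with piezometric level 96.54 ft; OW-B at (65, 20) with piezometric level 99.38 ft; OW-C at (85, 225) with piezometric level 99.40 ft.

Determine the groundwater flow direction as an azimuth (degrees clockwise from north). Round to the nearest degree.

096°

Differences from OW-A: to OW-B (Δx, Δy, Δh) = (-215, -360, +2.84); to OW-C = (-195, -155, +2.86).
Solve a·Δx + b·Δy = Δh: det = (-215)·(-155) − (-195)·(-360) = -36875.
∂h/∂x = [(+2.84)·(-155) − (+2.86)·(-360)] / -36875 = -0.01598
∂h/∂y = [(-215)·(+2.86) − (-195)·(+2.84)] / -36875 = +0.001657
Flow direction (−∇h) has components (+0.01598 E, -0.001657 N).
Azimuth = atan2(E, N) = atan2(+0.01598, -0.001657) = 95.9° ≈ 096°.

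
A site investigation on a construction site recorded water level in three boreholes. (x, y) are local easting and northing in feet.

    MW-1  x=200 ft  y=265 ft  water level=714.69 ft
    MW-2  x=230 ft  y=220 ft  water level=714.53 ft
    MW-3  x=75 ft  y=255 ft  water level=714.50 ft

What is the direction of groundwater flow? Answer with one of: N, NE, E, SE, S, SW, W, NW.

Differences from MW-1: to MW-2 (Δx, Δy, Δh) = (30, -45, -0.16); to MW-3 = (-125, -10, -0.19).
Solve a·Δx + b·Δy = Δh: det = 30·(-10) − (-125)·(-45) = -5925.
∂h/∂x = [(-0.16)·(-10) − (-0.19)·(-45)] / -5925 = +0.001173
∂h/∂y = [30·(-0.19) − (-125)·(-0.16)] / -5925 = +0.004338
Flow = −∇h = (-0.001173 east, -0.004338 north), which points south.

S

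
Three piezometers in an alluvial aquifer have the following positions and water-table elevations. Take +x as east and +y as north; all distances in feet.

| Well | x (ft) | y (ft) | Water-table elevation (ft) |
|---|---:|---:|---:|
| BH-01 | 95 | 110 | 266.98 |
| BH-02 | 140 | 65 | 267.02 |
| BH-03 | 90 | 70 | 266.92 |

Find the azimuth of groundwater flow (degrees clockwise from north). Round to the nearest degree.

Taking BH-01 as reference: BH-02−BH-01 = (45, -45, +0.04); BH-03−BH-01 = (-5, -40, -0.06).
Solve a·Δx + b·Δy = Δh: det = 45·(-40) − (-5)·(-45) = -2025.
∂h/∂x = [(+0.04)·(-40) − (-0.06)·(-45)] / -2025 = +0.002123
∂h/∂y = [45·(-0.06) − (-5)·(+0.04)] / -2025 = +0.001235
Flow direction (−∇h) has components (-0.002123 E, -0.001235 N).
Azimuth = atan2(E, N) = atan2(-0.002123, -0.001235) = 239.8° ≈ 240°.

240°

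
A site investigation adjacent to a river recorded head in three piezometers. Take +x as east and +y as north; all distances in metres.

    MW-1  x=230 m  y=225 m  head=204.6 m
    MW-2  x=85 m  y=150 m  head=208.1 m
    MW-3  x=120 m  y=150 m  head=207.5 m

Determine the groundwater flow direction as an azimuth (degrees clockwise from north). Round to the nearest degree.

With h = a·x + b·y + c and MW-1 as origin, the differences give:
  (-145)·a + (-75)·b = +3.5
  (-110)·a + (-75)·b = +2.9
Eliminate b (×(-75) and ×(-75), subtract): 2625·a = -45.00 → a = ∂h/∂x = -0.01714
Back-substitute: b = ∂h/∂y = -0.01352.
Flow direction (−∇h) has components (+0.01714 E, +0.01352 N).
Azimuth = atan2(E, N) = atan2(+0.01714, +0.01352) = 51.7° ≈ 052°.

052°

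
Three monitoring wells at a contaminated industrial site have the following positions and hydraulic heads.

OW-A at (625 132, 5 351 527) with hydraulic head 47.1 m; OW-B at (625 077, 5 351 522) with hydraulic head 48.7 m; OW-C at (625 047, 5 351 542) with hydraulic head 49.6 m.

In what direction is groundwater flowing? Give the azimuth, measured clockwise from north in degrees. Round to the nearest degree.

With h = a·x + b·y + c and OW-A as origin, the differences give:
  (-55)·a + (-5)·b = +1.6
  (-85)·a + 15·b = +2.5
Eliminate b (×15 and ×(-5), subtract): -1250·a = 36.50 → a = ∂h/∂x = -0.02920
Back-substitute: b = ∂h/∂y = +0.001200.
Flow direction (−∇h) has components (+0.02920 E, -0.001200 N).
Azimuth = atan2(E, N) = atan2(+0.02920, -0.001200) = 92.4° ≈ 092°.

092°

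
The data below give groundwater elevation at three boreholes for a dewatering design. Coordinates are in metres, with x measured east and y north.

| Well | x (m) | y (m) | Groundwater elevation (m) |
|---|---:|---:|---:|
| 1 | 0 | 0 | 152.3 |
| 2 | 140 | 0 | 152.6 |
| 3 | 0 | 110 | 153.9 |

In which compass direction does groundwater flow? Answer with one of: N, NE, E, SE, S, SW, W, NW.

∂h/∂x = (152.6 − 152.3) / (140 − 0) = +0.002143
∂h/∂y = (153.9 − 152.3) / (110 − 0) = +0.01455
Flow = −∇h = (-0.002143 east, -0.01455 north), which points south.

S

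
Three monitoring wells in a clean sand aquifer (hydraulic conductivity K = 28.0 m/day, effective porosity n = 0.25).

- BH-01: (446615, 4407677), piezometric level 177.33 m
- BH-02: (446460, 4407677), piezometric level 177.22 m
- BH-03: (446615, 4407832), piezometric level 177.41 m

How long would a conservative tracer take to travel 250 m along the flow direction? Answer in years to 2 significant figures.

7.0 years

∂h/∂x = (177.22 − 177.33) / (446460 − 446615) = +0.0007097
∂h/∂y = (177.41 − 177.33) / (4407832 − 4407677) = +0.0005161
|∇h| = √(0.0007097² + 0.0005161²) = 0.0008775
Seepage velocity v = K·i/n = 28.0 × 0.0008775 / 0.25 = 0.09828 m/day.
t = 250 / 0.09828 = 2544 days = 6.97 years.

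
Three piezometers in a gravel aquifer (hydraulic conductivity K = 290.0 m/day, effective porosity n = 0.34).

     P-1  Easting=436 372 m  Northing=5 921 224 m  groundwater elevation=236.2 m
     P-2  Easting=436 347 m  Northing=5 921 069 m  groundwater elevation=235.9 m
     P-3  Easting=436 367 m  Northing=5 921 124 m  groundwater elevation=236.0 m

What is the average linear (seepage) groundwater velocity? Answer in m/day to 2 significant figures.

1.8 m/day

Three-point gradient (reference P-1): Δ to P-2 = (-25, -155, -0.3), Δ to P-3 = (-5, -100, -0.2).
∂h/∂x = -0.0005797, ∂h/∂y = +0.002029 (det = 1725).
|∇h| = √(-0.0005797² + 0.002029²) = 0.00211
Seepage velocity v = K·i/n = 290.0 × 0.00211 / 0.34 = 1.8 m/day.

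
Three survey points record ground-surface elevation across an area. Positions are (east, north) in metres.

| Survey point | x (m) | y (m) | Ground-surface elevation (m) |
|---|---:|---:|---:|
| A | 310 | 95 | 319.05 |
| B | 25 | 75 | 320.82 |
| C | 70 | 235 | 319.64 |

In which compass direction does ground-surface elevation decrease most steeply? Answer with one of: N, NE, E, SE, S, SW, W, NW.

NE

Taking A as reference: B−A = (-285, -20, +1.77); C−A = (-240, 140, +0.59).
Solve a·Δx + b·Δy = Δz: det = (-285)·140 − (-240)·(-20) = -44700.
∂z/∂x = [(+1.77)·140 − (+0.59)·(-20)] / -44700 = -0.005808
∂z/∂y = [(-285)·(+0.59) − (-240)·(+1.77)] / -44700 = -0.005742
Steepest decrease is along −∇f = (+0.005808 E, +0.005742 N) → northeast.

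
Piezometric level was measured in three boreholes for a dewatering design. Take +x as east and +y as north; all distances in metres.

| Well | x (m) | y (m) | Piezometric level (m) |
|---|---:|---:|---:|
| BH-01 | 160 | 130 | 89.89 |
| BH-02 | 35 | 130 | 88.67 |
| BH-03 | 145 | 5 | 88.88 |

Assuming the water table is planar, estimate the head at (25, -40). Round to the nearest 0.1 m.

Taking BH-01 as reference: BH-02−BH-01 = (-125, 0, -1.22); BH-03−BH-01 = (-15, -125, -1.01).
Determinant of the coordinate differences = (-125)·(-125) − (-15)·0 = 15625.
∂h/∂x = [(-1.22)·(-125) − (-1.01)·0] / 15625 = +0.009760
∂h/∂y = [(-125)·(-1.01) − (-15)·(-1.22)] / 15625 = +0.006909
h(25, -40) = 89.89 + (+0.009760)·(-135) + (+0.006909)·(-170) = 89.89 -1.318 -1.174 = 87.398 m.

87.4 m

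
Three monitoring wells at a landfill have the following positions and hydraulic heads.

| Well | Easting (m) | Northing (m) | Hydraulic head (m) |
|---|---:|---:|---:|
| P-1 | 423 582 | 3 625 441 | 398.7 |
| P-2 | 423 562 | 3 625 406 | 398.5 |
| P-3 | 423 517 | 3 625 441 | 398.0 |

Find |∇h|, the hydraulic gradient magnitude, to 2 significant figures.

0.011

With h = a·x + b·y + c and P-1 as origin, the differences give:
  (-20)·a + (-35)·b = -0.2
  (-65)·a + 0·b = -0.7
Eliminate b (×0 and ×(-35), subtract): -2275·a = -24.50 → a = ∂h/∂x = +0.01077
Back-substitute: b = ∂h/∂y = -0.0004396.
|∇h| = √(0.01077² + -0.0004396²) = 0.01078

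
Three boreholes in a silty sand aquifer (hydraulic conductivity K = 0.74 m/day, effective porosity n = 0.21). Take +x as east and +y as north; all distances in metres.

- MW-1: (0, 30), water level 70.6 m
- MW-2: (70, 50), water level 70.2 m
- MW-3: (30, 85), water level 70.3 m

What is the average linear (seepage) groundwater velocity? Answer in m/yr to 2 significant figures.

Differences from MW-1: to MW-2 (Δx, Δy, Δh) = (70, 20, -0.4); to MW-3 = (30, 55, -0.3).
Determinant of the coordinate differences = 70·55 − 30·20 = 3250.
∂h/∂x = [(-0.4)·55 − (-0.3)·20] / 3250 = -0.004923
∂h/∂y = [70·(-0.3) − 30·(-0.4)] / 3250 = -0.002769
|∇h| = √(-0.004923² + -0.002769²) = 0.005648
Seepage velocity v = K·i/n = 0.74 × 0.005648 / 0.21 = 0.0199 m/day = 7.268 m/yr.

7.3 m/yr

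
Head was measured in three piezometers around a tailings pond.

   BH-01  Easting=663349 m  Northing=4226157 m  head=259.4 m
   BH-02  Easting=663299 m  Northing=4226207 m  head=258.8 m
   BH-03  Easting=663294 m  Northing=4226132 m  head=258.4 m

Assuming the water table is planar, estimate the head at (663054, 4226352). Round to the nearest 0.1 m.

Three-point gradient (reference BH-01): Δ to BH-02 = (-50, 50, -0.6), Δ to BH-03 = (-55, -25, -1.0).
∂h/∂x = +0.01625, ∂h/∂y = +0.004250 (det = 4000).
h(663054, 4226352) = 259.4 + (+0.01625)·(-295) + (+0.004250)·(195) = 259.4 -4.794 +0.829 = 255.435 m.

255.4 m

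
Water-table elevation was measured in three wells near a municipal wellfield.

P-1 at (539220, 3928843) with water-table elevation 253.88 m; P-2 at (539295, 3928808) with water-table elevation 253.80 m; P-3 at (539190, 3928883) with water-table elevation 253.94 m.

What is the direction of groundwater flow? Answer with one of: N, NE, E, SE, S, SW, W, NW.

Three-point gradient (reference P-1): Δ to P-2 = (75, -35, -0.08), Δ to P-3 = (-30, 40, +0.06).
∂h/∂x = -0.0005641, ∂h/∂y = +0.001077 (det = 1950).
Flow = −∇h = (+0.0005641 east, -0.001077 north), which points southeast.

SE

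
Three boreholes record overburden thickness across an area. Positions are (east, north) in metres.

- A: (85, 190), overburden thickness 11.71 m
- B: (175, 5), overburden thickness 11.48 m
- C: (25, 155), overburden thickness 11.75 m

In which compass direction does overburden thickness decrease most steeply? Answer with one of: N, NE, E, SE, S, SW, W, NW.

Differences from A: to B (Δx, Δy, Δh) = (90, -185, -0.23); to C = (-60, -35, +0.04).
Solve a·Δx + b·Δy = Δd: det = 90·(-35) − (-60)·(-185) = -14250.
∂d/∂x = [(-0.23)·(-35) − (+0.04)·(-185)] / -14250 = -0.001084
∂d/∂y = [90·(+0.04) − (-60)·(-0.23)] / -14250 = +0.0007158
Steepest decrease is along −∇f = (+0.001084 E, -0.0007158 N) → southeast.

SE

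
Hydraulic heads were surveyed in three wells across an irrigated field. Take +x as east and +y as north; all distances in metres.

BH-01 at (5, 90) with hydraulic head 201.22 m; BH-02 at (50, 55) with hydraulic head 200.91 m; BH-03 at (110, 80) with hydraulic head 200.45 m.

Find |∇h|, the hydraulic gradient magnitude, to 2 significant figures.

Differences from BH-01: to BH-02 (Δx, Δy, Δh) = (45, -35, -0.31); to BH-03 = (105, -10, -0.77).
Determinant of the coordinate differences = 45·(-10) − 105·(-35) = 3225.
∂h/∂x = [(-0.31)·(-10) − (-0.77)·(-35)] / 3225 = -0.007395
∂h/∂y = [45·(-0.77) − 105·(-0.31)] / 3225 = -0.0006512
|∇h| = √(-0.007395² + -0.0006512²) = 0.007424

0.0074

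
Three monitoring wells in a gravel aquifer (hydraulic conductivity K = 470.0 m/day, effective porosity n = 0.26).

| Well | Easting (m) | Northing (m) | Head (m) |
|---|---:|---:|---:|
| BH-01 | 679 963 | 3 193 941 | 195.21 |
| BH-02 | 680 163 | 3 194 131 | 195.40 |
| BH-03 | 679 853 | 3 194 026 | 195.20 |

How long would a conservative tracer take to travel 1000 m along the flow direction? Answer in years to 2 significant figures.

Three-point gradient (reference BH-01): Δ to BH-02 = (200, 190, +0.19), Δ to BH-03 = (-110, 85, -0.01).
∂h/∂x = +0.0004763, ∂h/∂y = +0.0004987 (det = 37900).
|∇h| = √(0.0004763² + 0.0004987²) = 0.0006896
Seepage velocity v = K·i/n = 470.0 × 0.0006896 / 0.26 = 1.247 m/day.
t = 1000 / 1.247 = 801.9 days = 2.2 years.

2.2 years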